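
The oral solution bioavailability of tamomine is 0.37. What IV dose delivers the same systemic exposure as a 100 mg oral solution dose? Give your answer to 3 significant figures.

Systemic exposure from an extravascular dose = F × D_ev, so the equivalent IV dose is F × D_ev.
D_iv = F × D_ev = 0.37 × 100 = 37 mg

D_iv = 37.0 mg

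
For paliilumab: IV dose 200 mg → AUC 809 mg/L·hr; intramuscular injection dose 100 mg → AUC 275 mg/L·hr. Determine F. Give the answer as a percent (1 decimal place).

F = 68.0%

F = (AUC_ev / D_ev) / (AUC_iv / D_iv)
  = (275/100) / (809/200)
  = 2.75 / 4.045 = 0.6799
  = 67.99%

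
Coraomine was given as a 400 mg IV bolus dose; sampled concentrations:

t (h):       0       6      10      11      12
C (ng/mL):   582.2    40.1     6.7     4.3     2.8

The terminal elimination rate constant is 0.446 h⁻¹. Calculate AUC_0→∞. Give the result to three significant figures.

AUC = 1980 ng/mL·h

Trapezoidal AUC_0→12:
  [0→6]: (582.2+40.1)/2 × 6 = 1866.9
  [6→10]: (40.1+6.7)/2 × 4 = 93.6
  [10→11]: (6.7+4.3)/2 × 1 = 5.5
  [11→12]: (4.3+2.8)/2 × 1 = 3.55
  Sum = 1969.55 ng/mL·h
Extrapolated tail: C_last / k_e = 2.8 / 0.446 = 6.278
AUC_0→∞ = 1969.55 + 6.278 = 1975.828 ng/mL·h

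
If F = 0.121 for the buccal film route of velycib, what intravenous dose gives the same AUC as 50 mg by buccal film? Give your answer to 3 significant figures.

Systemic exposure from an extravascular dose = F × D_ev, so the equivalent IV dose is F × D_ev.
D_iv = F × D_ev = 0.121 × 50 = 6.05 mg

D_iv = 6.05 mg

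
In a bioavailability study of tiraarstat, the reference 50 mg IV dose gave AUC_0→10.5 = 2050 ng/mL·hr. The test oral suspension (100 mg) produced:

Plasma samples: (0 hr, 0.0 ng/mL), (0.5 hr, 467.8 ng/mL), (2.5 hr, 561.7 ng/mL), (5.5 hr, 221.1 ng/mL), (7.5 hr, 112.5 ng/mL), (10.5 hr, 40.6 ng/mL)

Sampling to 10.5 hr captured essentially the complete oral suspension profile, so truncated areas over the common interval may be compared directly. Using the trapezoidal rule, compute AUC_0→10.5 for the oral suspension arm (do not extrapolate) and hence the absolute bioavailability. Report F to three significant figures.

F = 0.703

Trapezoidal AUC_0→10.5 (oral suspension):
  [0→0.5]: (0.0+467.8)/2 × 0.5 = 116.95
  [0.5→2.5]: (467.8+561.7)/2 × 2 = 1029.5
  [2.5→5.5]: (561.7+221.1)/2 × 3 = 1174.2
  [5.5→7.5]: (221.1+112.5)/2 × 2 = 333.6
  [7.5→10.5]: (112.5+40.6)/2 × 3 = 229.65
  Sum = 2883.9 ng/mL·hr
F = (AUC_ev/D_ev)/(AUC_iv/D_iv) = (2883.9/100)/(2050/50) = 28.839/41 = 0.7034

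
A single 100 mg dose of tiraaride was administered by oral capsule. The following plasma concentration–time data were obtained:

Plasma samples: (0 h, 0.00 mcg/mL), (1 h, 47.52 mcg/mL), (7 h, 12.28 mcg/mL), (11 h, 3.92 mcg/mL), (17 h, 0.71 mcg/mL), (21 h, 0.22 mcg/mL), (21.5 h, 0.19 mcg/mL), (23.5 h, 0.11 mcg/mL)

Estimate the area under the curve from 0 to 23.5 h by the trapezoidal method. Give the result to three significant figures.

Trapezoidal AUC_0→23.5:
  [0→1]: (0.00+47.52)/2 × 1 = 23.76
  [1→7]: (47.52+12.28)/2 × 6 = 179.4
  [7→11]: (12.28+3.92)/2 × 4 = 32.4
  [11→17]: (3.92+0.71)/2 × 6 = 13.89
  [17→21]: (0.71+0.22)/2 × 4 = 1.86
  [21→21.5]: (0.22+0.19)/2 × 0.5 = 0.1025
  [21.5→23.5]: (0.19+0.11)/2 × 2 = 0.3
  Sum = 251.7125 mcg/mL·h

AUC = 252 mcg/mL·h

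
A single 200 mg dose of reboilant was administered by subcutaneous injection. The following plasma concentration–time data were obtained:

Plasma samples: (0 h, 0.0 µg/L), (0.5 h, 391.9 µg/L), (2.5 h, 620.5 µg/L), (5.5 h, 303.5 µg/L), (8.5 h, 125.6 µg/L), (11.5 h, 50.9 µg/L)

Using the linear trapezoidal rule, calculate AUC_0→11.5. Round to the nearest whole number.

AUC = 3405 µg/L·h

Trapezoidal AUC_0→11.5:
  [0→0.5]: (0.0+391.9)/2 × 0.5 = 97.975
  [0.5→2.5]: (391.9+620.5)/2 × 2 = 1012.4
  [2.5→5.5]: (620.5+303.5)/2 × 3 = 1386.0
  [5.5→8.5]: (303.5+125.6)/2 × 3 = 643.65
  [8.5→11.5]: (125.6+50.9)/2 × 3 = 264.75
  Sum = 3404.775 µg/L·h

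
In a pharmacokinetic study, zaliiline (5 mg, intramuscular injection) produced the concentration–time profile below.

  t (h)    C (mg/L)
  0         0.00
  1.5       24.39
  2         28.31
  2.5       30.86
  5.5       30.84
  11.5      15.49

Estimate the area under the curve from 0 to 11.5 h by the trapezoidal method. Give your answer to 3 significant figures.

AUC = 278 mg/L·h

Trapezoidal AUC_0→11.5:
  [0→1.5]: (0.00+24.39)/2 × 1.5 = 18.2925
  [1.5→2]: (24.39+28.31)/2 × 0.5 = 13.175
  [2→2.5]: (28.31+30.86)/2 × 0.5 = 14.7925
  [2.5→5.5]: (30.86+30.84)/2 × 3 = 92.55
  [5.5→11.5]: (30.84+15.49)/2 × 6 = 138.99
  Sum = 277.8 mg/L·h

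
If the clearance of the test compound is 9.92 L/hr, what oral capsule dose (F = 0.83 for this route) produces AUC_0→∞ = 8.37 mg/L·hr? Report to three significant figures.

Dose = 100 mg

Dose = CL × AUC_0→∞ / F
     = 9.92 × 8.37 / 0.83 = 100.037 mg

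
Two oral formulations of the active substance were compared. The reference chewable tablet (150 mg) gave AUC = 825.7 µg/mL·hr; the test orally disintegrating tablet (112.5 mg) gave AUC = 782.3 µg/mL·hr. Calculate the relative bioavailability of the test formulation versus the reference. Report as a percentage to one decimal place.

F_rel = 126.3%

F_rel = (AUC_test/D_test) / (AUC_ref/D_ref)
      = (782.3/112.5) / (825.7/150)
      = 6.95378 / 5.50467 = 1.2633 = 126.33%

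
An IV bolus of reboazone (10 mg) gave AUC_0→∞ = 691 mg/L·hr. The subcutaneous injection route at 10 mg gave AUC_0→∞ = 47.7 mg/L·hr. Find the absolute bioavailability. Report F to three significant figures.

F = (AUC_ev / D_ev) / (AUC_iv / D_iv)
  = (47.7/10) / (691/10)
  = 4.77 / 69.1 = 0.0690

F = 0.0690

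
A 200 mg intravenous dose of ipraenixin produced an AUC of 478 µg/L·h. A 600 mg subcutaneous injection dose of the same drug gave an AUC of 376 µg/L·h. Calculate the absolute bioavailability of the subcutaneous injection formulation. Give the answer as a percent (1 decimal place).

F = 26.2%

F = (AUC_ev / D_ev) / (AUC_iv / D_iv)
  = (376/600) / (478/200)
  = 0.626667 / 2.39 = 0.2622
  = 26.22%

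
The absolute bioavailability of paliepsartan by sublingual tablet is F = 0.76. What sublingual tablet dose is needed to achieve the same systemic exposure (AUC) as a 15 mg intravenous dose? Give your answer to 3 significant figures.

D_sublingual = 19.7 mg

For equal systemic exposure: F × D_ev = D_iv
D_ev = D_iv / F = 15 / 0.76 = 19.7368 mg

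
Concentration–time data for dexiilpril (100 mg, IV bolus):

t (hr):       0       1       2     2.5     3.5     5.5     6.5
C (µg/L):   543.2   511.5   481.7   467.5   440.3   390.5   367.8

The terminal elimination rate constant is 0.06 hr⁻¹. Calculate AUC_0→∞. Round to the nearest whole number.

Trapezoidal AUC_0→6.5:
  [0→1]: (543.2+511.5)/2 × 1 = 527.35
  [1→2]: (511.5+481.7)/2 × 1 = 496.6
  [2→2.5]: (481.7+467.5)/2 × 0.5 = 237.3
  [2.5→3.5]: (467.5+440.3)/2 × 1 = 453.9
  [3.5→5.5]: (440.3+390.5)/2 × 2 = 830.8
  [5.5→6.5]: (390.5+367.8)/2 × 1 = 379.15
  Sum = 2925.1 µg/L·hr
Extrapolated tail: C_last / k_e = 367.8 / 0.06 = 6130.000
AUC_0→∞ = 2925.1 + 6130.000 = 9055.1 µg/L·hr

AUC = 9055 µg/L·hr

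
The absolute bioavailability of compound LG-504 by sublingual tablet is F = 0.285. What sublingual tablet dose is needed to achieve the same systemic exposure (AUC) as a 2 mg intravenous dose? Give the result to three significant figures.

D_sublingual = 7.02 mg

For equal systemic exposure: F × D_ev = D_iv
D_ev = D_iv / F = 2 / 0.285 = 7.01754 mg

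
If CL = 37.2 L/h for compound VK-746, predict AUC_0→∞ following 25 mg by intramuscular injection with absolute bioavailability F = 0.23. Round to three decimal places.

AUC_0→∞ = F × Dose / CL
        = 0.23 × 25 / 37.2 = 0.15457 mg/L·h

AUC = 0.155 mg/L·h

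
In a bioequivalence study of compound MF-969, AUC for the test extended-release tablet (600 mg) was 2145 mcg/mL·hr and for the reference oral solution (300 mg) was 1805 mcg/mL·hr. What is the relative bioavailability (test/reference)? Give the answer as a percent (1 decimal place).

F_rel = 59.4%

F_rel = (AUC_test/D_test) / (AUC_ref/D_ref)
      = (2145/600) / (1805/300)
      = 3.575 / 6.01667 = 0.5942 = 59.42%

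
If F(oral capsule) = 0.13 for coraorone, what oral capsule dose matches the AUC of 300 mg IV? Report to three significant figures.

D_oral = 2310 mg

For equal systemic exposure: F × D_ev = D_iv
D_ev = D_iv / F = 300 / 0.13 = 2307.69 mg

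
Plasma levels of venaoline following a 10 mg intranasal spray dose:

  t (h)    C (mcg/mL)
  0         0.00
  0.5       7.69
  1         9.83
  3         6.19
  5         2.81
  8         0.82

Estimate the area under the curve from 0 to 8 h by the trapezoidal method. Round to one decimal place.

AUC = 36.8 mcg/mL·h

Trapezoidal AUC_0→8:
  [0→0.5]: (0.00+7.69)/2 × 0.5 = 1.9225
  [0.5→1]: (7.69+9.83)/2 × 0.5 = 4.38
  [1→3]: (9.83+6.19)/2 × 2 = 16.02
  [3→5]: (6.19+2.81)/2 × 2 = 9.0
  [5→8]: (2.81+0.82)/2 × 3 = 5.445
  Sum = 36.7675 mcg/mL·h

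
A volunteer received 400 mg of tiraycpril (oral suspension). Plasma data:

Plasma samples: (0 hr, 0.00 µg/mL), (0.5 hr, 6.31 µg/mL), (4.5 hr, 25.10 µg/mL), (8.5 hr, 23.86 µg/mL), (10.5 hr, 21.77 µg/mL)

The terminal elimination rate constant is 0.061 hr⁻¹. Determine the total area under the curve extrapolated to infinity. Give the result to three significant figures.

AUC = 565 µg/mL·hr

Trapezoidal AUC_0→10.5:
  [0→0.5]: (0.00+6.31)/2 × 0.5 = 1.5775
  [0.5→4.5]: (6.31+25.10)/2 × 4 = 62.82
  [4.5→8.5]: (25.10+23.86)/2 × 4 = 97.92
  [8.5→10.5]: (23.86+21.77)/2 × 2 = 45.63
  Sum = 207.9475 µg/mL·hr
Extrapolated tail: C_last / k_e = 21.77 / 0.061 = 356.885
AUC_0→∞ = 207.9475 + 356.885 = 564.8325 µg/mL·hr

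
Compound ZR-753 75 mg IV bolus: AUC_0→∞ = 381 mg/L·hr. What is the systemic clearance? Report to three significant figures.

CL = Dose_iv / AUC_0→∞
   = 75 / 381 = 0.19685 L/hr

CL = 0.197 L/hr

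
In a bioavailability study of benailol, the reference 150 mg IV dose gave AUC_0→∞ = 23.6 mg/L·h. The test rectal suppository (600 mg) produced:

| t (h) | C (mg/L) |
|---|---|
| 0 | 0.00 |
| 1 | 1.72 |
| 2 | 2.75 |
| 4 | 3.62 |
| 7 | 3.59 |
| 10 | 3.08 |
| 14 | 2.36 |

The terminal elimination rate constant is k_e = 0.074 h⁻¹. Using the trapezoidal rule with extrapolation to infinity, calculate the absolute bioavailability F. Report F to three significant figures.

Trapezoidal AUC_0→14 (rectal suppository):
  [0→1]: (0.00+1.72)/2 × 1 = 0.86
  [1→2]: (1.72+2.75)/2 × 1 = 2.235
  [2→4]: (2.75+3.62)/2 × 2 = 6.37
  [4→7]: (3.62+3.59)/2 × 3 = 10.815
  [7→10]: (3.59+3.08)/2 × 3 = 10.005
  [10→14]: (3.08+2.36)/2 × 4 = 10.88
  Sum = 41.165 mg/L·h
Tail: C_last/k_e = 2.36/0.074 = 31.892
AUC_0→∞ (rectal suppository) = 41.165 + 31.892 = 73.057 mg/L·h
F = (AUC_ev/D_ev)/(AUC_iv/D_iv) = (73.057/600)/(23.6/150) = 0.121762/0.157333 = 0.7739

F = 0.774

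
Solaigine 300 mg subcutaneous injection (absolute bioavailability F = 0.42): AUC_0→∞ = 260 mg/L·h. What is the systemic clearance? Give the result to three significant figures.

CL = 0.485 L/h

CL = F × Dose / AUC_0→∞
   = 0.42 × 300 / 260 = 0.484615 L/h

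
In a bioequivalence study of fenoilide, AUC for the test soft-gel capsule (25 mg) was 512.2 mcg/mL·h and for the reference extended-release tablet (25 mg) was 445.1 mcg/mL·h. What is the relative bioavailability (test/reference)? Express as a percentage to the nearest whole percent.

F_rel = (AUC_test/D_test) / (AUC_ref/D_ref)
      = (512.2/25) / (445.1/25)
      = 20.488 / 17.804 = 1.1508 = 115.08%

F_rel = 115%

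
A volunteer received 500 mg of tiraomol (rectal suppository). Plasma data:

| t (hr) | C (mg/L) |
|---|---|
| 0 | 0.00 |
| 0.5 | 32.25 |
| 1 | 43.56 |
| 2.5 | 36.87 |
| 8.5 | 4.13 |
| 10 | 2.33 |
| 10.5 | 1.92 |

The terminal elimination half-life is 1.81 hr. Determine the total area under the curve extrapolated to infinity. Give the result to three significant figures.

AUC = 221 mg/L·hr

Trapezoidal AUC_0→10.5:
  [0→0.5]: (0.00+32.25)/2 × 0.5 = 8.0625
  [0.5→1]: (32.25+43.56)/2 × 0.5 = 18.9525
  [1→2.5]: (43.56+36.87)/2 × 1.5 = 60.3225
  [2.5→8.5]: (36.87+4.13)/2 × 6 = 123.0
  [8.5→10]: (4.13+2.33)/2 × 1.5 = 4.845
  [10→10.5]: (2.33+1.92)/2 × 0.5 = 1.0625
  Sum = 216.245 mg/L·hr
k_e = ln2 / t½ = 0.693147 / 1.81 = 0.3830 hr^-1
Extrapolated tail: C_last / k_e = 1.92 / 0.383 = 5.013
AUC_0→∞ = 216.245 + 5.013 = 221.258 mg/L·hr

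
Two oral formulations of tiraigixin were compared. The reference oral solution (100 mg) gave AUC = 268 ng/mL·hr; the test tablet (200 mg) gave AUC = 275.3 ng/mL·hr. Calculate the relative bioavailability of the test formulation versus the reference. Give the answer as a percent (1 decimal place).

F_rel = 51.4%

F_rel = (AUC_test/D_test) / (AUC_ref/D_ref)
      = (275.3/200) / (268/100)
      = 1.3765 / 2.68 = 0.5136 = 51.36%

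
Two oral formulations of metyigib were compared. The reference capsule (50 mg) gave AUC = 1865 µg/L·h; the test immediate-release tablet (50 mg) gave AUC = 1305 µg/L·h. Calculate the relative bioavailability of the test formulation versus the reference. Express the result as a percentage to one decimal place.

F_rel = (AUC_test/D_test) / (AUC_ref/D_ref)
      = (1305/50) / (1865/50)
      = 26.1 / 37.3 = 0.6997 = 69.97%

F_rel = 70.0%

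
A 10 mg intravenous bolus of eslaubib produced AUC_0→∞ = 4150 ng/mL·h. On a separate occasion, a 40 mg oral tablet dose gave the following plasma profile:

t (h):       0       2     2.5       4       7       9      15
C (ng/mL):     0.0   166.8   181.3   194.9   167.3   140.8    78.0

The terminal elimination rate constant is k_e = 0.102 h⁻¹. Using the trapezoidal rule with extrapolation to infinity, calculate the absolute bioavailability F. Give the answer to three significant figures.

F = 0.169

Trapezoidal AUC_0→15 (oral tablet):
  [0→2]: (0.0+166.8)/2 × 2 = 166.8
  [2→2.5]: (166.8+181.3)/2 × 0.5 = 87.025
  [2.5→4]: (181.3+194.9)/2 × 1.5 = 282.15
  [4→7]: (194.9+167.3)/2 × 3 = 543.3
  [7→9]: (167.3+140.8)/2 × 2 = 308.1
  [9→15]: (140.8+78.0)/2 × 6 = 656.4
  Sum = 2043.775 ng/mL·h
Tail: C_last/k_e = 78.0/0.102 = 764.706
AUC_0→∞ (oral tablet) = 2043.775 + 764.706 = 2808.481 ng/mL·h
F = (AUC_ev/D_ev)/(AUC_iv/D_iv) = (2808.481/40)/(4150/10) = 70.212025/415 = 0.1692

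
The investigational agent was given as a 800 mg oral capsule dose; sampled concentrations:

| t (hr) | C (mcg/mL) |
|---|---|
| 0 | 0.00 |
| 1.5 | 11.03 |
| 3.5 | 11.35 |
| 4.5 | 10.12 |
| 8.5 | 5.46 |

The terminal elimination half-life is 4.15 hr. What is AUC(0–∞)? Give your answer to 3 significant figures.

AUC = 105 mcg/mL·hr

Trapezoidal AUC_0→8.5:
  [0→1.5]: (0.00+11.03)/2 × 1.5 = 8.2725
  [1.5→3.5]: (11.03+11.35)/2 × 2 = 22.38
  [3.5→4.5]: (11.35+10.12)/2 × 1 = 10.735
  [4.5→8.5]: (10.12+5.46)/2 × 4 = 31.16
  Sum = 72.5475 mcg/mL·hr
k_e = ln2 / t½ = 0.693147 / 4.15 = 0.1670 hr^-1
Extrapolated tail: C_last / k_e = 5.46 / 0.167 = 32.695
AUC_0→∞ = 72.5475 + 32.695 = 105.2425 mcg/mL·hr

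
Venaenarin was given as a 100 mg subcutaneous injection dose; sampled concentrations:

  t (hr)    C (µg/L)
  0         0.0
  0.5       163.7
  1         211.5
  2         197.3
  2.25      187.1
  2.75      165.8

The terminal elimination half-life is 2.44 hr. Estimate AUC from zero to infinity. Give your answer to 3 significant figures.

Trapezoidal AUC_0→2.75:
  [0→0.5]: (0.0+163.7)/2 × 0.5 = 40.925
  [0.5→1]: (163.7+211.5)/2 × 0.5 = 93.8
  [1→2]: (211.5+197.3)/2 × 1 = 204.4
  [2→2.25]: (197.3+187.1)/2 × 0.25 = 48.05
  [2.25→2.75]: (187.1+165.8)/2 × 0.5 = 88.225
  Sum = 475.4 µg/L·hr
k_e = ln2 / t½ = 0.693147 / 2.44 = 0.2841 hr^-1
Extrapolated tail: C_last / k_e = 165.8 / 0.2841 = 583.597
AUC_0→∞ = 475.4 + 583.597 = 1058.997 µg/L·hr

AUC = 1060 µg/L·hr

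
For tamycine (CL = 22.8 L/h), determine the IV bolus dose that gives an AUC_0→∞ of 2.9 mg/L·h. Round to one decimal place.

Dose_iv = CL × AUC_0→∞
     = 22.8 × 2.9 = 66.12 mg

Dose = 66.1 mg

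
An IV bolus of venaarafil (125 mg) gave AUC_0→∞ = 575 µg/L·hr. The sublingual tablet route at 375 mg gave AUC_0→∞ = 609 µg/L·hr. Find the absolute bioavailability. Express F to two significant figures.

F = 0.35

F = (AUC_ev / D_ev) / (AUC_iv / D_iv)
  = (609/375) / (575/125)
  = 1.624 / 4.6 = 0.3530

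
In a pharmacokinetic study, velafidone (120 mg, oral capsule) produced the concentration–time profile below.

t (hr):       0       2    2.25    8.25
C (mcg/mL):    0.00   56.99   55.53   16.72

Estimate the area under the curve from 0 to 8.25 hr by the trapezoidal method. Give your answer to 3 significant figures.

Trapezoidal AUC_0→8.25:
  [0→2]: (0.00+56.99)/2 × 2 = 56.99
  [2→2.25]: (56.99+55.53)/2 × 0.25 = 14.065
  [2.25→8.25]: (55.53+16.72)/2 × 6 = 216.75
  Sum = 287.805 mcg/mL·hr

AUC = 288 mcg/mL·hr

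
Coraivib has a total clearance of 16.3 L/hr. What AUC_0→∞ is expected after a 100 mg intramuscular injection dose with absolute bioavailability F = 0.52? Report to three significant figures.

AUC = 3.19 mg/L·hr

AUC_0→∞ = F × Dose / CL
        = 0.52 × 100 / 16.3 = 3.19018 mg/L·hr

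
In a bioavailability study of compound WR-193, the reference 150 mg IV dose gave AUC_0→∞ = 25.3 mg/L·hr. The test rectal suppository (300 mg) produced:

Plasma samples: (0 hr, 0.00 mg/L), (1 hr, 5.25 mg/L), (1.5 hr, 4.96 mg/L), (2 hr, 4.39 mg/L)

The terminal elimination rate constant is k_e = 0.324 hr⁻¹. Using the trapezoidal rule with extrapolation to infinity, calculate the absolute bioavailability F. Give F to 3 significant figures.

F = 0.416

Trapezoidal AUC_0→2 (rectal suppository):
  [0→1]: (0.00+5.25)/2 × 1 = 2.625
  [1→1.5]: (5.25+4.96)/2 × 0.5 = 2.5525
  [1.5→2]: (4.96+4.39)/2 × 0.5 = 2.3375
  Sum = 7.515 mg/L·hr
Tail: C_last/k_e = 4.39/0.324 = 13.549
AUC_0→∞ (rectal suppository) = 7.515 + 13.549 = 21.064 mg/L·hr
F = (AUC_ev/D_ev)/(AUC_iv/D_iv) = (21.064/300)/(25.3/150) = 0.0702133/0.168667 = 0.4163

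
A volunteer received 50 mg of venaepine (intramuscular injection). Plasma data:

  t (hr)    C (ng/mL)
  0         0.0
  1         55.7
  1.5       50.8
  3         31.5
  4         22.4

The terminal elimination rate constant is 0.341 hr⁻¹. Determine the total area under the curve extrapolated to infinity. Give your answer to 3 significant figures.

AUC = 209 ng/mL·hr

Trapezoidal AUC_0→4:
  [0→1]: (0.0+55.7)/2 × 1 = 27.85
  [1→1.5]: (55.7+50.8)/2 × 0.5 = 26.625
  [1.5→3]: (50.8+31.5)/2 × 1.5 = 61.725
  [3→4]: (31.5+22.4)/2 × 1 = 26.95
  Sum = 143.15 ng/mL·hr
Extrapolated tail: C_last / k_e = 22.4 / 0.341 = 65.689
AUC_0→∞ = 143.15 + 65.689 = 208.839 ng/mL·hr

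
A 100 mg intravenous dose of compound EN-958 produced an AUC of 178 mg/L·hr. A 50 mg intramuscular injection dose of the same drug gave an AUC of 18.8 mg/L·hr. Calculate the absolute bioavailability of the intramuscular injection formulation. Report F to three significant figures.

F = 0.211

F = (AUC_ev / D_ev) / (AUC_iv / D_iv)
  = (18.8/50) / (178/100)
  = 0.376 / 1.78 = 0.2112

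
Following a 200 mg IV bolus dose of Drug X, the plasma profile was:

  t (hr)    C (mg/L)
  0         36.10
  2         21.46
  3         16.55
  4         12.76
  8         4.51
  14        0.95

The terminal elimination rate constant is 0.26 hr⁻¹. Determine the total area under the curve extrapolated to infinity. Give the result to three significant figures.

Trapezoidal AUC_0→14:
  [0→2]: (36.10+21.46)/2 × 2 = 57.56
  [2→3]: (21.46+16.55)/2 × 1 = 19.005
  [3→4]: (16.55+12.76)/2 × 1 = 14.655
  [4→8]: (12.76+4.51)/2 × 4 = 34.54
  [8→14]: (4.51+0.95)/2 × 6 = 16.38
  Sum = 142.14 mg/L·hr
Extrapolated tail: C_last / k_e = 0.95 / 0.26 = 3.654
AUC_0→∞ = 142.14 + 3.654 = 145.794 mg/L·hr

AUC = 146 mg/L·hr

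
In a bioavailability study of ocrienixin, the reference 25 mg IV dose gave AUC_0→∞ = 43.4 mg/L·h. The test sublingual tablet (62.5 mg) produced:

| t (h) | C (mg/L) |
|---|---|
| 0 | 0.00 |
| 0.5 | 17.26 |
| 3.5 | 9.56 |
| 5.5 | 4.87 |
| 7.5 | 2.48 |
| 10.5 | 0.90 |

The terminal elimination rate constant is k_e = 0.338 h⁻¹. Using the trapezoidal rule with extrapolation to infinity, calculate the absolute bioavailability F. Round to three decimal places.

Trapezoidal AUC_0→10.5 (sublingual tablet):
  [0→0.5]: (0.00+17.26)/2 × 0.5 = 4.315
  [0.5→3.5]: (17.26+9.56)/2 × 3 = 40.23
  [3.5→5.5]: (9.56+4.87)/2 × 2 = 14.43
  [5.5→7.5]: (4.87+2.48)/2 × 2 = 7.35
  [7.5→10.5]: (2.48+0.90)/2 × 3 = 5.07
  Sum = 71.395 mg/L·h
Tail: C_last/k_e = 0.90/0.338 = 2.663
AUC_0→∞ (sublingual tablet) = 71.395 + 2.663 = 74.058 mg/L·h
F = (AUC_ev/D_ev)/(AUC_iv/D_iv) = (74.058/62.5)/(43.4/25) = 1.184928/1.736 = 0.6826

F = 0.683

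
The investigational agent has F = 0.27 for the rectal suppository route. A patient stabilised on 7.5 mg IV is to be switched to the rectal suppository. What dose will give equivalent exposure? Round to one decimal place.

D_rectal = 27.8 mg

For equal systemic exposure: F × D_ev = D_iv
D_ev = D_iv / F = 7.5 / 0.27 = 27.7778 mg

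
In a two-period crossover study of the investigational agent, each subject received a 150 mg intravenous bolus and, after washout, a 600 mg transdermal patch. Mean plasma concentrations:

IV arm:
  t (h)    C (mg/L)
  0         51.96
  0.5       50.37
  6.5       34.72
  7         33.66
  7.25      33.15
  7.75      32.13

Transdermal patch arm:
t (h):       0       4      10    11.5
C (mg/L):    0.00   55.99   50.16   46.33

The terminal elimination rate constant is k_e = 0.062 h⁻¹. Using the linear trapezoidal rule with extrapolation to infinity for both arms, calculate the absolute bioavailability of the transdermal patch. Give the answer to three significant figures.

Trapezoidal AUC_0→7.75 (IV):
  [0→0.5]: (51.96+50.37)/2 × 0.5 = 25.5825
  [0.5→6.5]: (50.37+34.72)/2 × 6 = 255.27
  [6.5→7]: (34.72+33.66)/2 × 0.5 = 17.095
  [7→7.25]: (33.66+33.15)/2 × 0.25 = 8.35125
  [7.25→7.75]: (33.15+32.13)/2 × 0.5 = 16.32
  Sum = 322.61875 mg/L·h
IV tail: 32.13/0.062 = 518.226; AUC_iv,0→∞ = 322.61875 + 518.226 = 840.84475 mg/L·h
Trapezoidal AUC_0→11.5 (transdermal patch):
  [0→4]: (0.00+55.99)/2 × 4 = 111.98
  [4→10]: (55.99+50.16)/2 × 6 = 318.45
  [10→11.5]: (50.16+46.33)/2 × 1.5 = 72.3675
  Sum = 502.7975 mg/L·h
transdermal patch tail: 46.33/0.062 = 747.258; AUC_ev,0→∞ = 502.7975 + 747.258 = 1250.0555 mg/L·h
F = (AUC_ev/D_ev)/(AUC_iv/D_iv) = (1250.0555/600)/(840.84475/150) = 2.08343/5.60563 = 0.3717

F = 0.372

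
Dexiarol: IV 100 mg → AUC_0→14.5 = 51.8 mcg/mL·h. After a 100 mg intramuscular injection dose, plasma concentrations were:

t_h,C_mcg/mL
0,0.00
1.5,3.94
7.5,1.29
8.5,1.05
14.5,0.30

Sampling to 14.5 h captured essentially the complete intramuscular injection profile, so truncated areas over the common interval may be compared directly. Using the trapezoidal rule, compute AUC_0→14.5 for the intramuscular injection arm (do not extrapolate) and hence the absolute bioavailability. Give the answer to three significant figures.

F = 0.461

Trapezoidal AUC_0→14.5 (intramuscular injection):
  [0→1.5]: (0.00+3.94)/2 × 1.5 = 2.955
  [1.5→7.5]: (3.94+1.29)/2 × 6 = 15.69
  [7.5→8.5]: (1.29+1.05)/2 × 1 = 1.17
  [8.5→14.5]: (1.05+0.30)/2 × 6 = 4.05
  Sum = 23.865 mcg/mL·h
F = (AUC_ev/D_ev)/(AUC_iv/D_iv) = (23.865/100)/(51.8/100) = 0.23865/0.518 = 0.4607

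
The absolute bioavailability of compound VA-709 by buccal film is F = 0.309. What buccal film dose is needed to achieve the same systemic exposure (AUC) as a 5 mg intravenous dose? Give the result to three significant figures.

For equal systemic exposure: F × D_ev = D_iv
D_ev = D_iv / F = 5 / 0.309 = 16.1812 mg

D_buccal = 16.2 mg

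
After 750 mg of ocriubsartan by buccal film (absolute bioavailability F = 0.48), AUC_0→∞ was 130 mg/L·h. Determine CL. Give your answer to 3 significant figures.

CL = 2.77 L/h

CL = F × Dose / AUC_0→∞
   = 0.48 × 750 / 130 = 2.76923 L/h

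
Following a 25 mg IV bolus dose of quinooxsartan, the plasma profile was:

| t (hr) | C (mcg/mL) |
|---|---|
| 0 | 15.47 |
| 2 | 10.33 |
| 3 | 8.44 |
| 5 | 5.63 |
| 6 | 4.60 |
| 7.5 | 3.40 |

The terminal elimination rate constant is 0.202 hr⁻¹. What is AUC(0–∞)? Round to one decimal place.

AUC = 77.2 mcg/mL·hr

Trapezoidal AUC_0→7.5:
  [0→2]: (15.47+10.33)/2 × 2 = 25.8
  [2→3]: (10.33+8.44)/2 × 1 = 9.385
  [3→5]: (8.44+5.63)/2 × 2 = 14.07
  [5→6]: (5.63+4.60)/2 × 1 = 5.115
  [6→7.5]: (4.60+3.40)/2 × 1.5 = 6.0
  Sum = 60.37 mcg/mL·hr
Extrapolated tail: C_last / k_e = 3.40 / 0.202 = 16.832
AUC_0→∞ = 60.37 + 16.832 = 77.202 mcg/mL·hr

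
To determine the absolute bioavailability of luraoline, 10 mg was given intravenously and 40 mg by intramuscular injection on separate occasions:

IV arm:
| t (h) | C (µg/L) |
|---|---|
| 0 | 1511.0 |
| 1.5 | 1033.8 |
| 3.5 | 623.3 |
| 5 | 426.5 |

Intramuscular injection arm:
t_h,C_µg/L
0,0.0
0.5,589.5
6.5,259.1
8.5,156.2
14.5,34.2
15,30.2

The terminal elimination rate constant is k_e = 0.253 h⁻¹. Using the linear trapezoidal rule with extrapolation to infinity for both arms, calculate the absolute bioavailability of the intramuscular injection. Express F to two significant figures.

Trapezoidal AUC_0→5 (IV):
  [0→1.5]: (1511.0+1033.8)/2 × 1.5 = 1908.6
  [1.5→3.5]: (1033.8+623.3)/2 × 2 = 1657.1
  [3.5→5]: (623.3+426.5)/2 × 1.5 = 787.35
  Sum = 4353.05 µg/L·h
IV tail: 426.5/0.253 = 1685.771; AUC_iv,0→∞ = 4353.05 + 1685.771 = 6038.821 µg/L·h
Trapezoidal AUC_0→15 (intramuscular injection):
  [0→0.5]: (0.0+589.5)/2 × 0.5 = 147.375
  [0.5→6.5]: (589.5+259.1)/2 × 6 = 2545.8
  [6.5→8.5]: (259.1+156.2)/2 × 2 = 415.3
  [8.5→14.5]: (156.2+34.2)/2 × 6 = 571.2
  [14.5→15]: (34.2+30.2)/2 × 0.5 = 16.1
  Sum = 3695.775 µg/L·h
intramuscular injection tail: 30.2/0.253 = 119.368; AUC_ev,0→∞ = 3695.775 + 119.368 = 3815.143 µg/L·h
F = (AUC_ev/D_ev)/(AUC_iv/D_iv) = (3815.143/40)/(6038.821/10) = 95.378575/603.8821 = 0.1579

F = 0.16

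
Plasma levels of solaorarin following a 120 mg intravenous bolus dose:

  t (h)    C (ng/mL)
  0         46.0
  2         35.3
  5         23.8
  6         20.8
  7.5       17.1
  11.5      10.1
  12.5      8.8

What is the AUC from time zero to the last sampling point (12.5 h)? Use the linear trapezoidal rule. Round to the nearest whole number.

Trapezoidal AUC_0→12.5:
  [0→2]: (46.0+35.3)/2 × 2 = 81.3
  [2→5]: (35.3+23.8)/2 × 3 = 88.65
  [5→6]: (23.8+20.8)/2 × 1 = 22.3
  [6→7.5]: (20.8+17.1)/2 × 1.5 = 28.425
  [7.5→11.5]: (17.1+10.1)/2 × 4 = 54.4
  [11.5→12.5]: (10.1+8.8)/2 × 1 = 9.45
  Sum = 284.525 ng/mL·h

AUC = 285 ng/mL·h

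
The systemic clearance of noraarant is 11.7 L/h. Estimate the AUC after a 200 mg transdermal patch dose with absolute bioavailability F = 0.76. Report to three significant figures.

AUC = 13.0 mg/L·h

AUC_0→∞ = F × Dose / CL
        = 0.76 × 200 / 11.7 = 12.9915 mg/L·h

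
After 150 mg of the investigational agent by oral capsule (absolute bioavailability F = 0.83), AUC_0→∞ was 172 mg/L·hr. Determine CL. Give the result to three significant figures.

CL = 0.724 L/hr

CL = F × Dose / AUC_0→∞
   = 0.83 × 150 / 172 = 0.723837 L/hr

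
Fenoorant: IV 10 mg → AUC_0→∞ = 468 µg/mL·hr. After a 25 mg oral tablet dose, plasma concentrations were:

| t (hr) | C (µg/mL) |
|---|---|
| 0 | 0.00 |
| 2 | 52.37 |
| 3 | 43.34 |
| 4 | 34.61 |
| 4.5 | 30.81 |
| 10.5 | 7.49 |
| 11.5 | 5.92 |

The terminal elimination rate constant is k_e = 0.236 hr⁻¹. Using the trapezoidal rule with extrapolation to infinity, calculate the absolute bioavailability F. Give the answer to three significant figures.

Trapezoidal AUC_0→11.5 (oral tablet):
  [0→2]: (0.00+52.37)/2 × 2 = 52.37
  [2→3]: (52.37+43.34)/2 × 1 = 47.855
  [3→4]: (43.34+34.61)/2 × 1 = 38.975
  [4→4.5]: (34.61+30.81)/2 × 0.5 = 16.355
  [4.5→10.5]: (30.81+7.49)/2 × 6 = 114.9
  [10.5→11.5]: (7.49+5.92)/2 × 1 = 6.705
  Sum = 277.16 µg/mL·hr
Tail: C_last/k_e = 5.92/0.236 = 25.085
AUC_0→∞ (oral tablet) = 277.16 + 25.085 = 302.245 µg/mL·hr
F = (AUC_ev/D_ev)/(AUC_iv/D_iv) = (302.245/25)/(468/10) = 12.0898/46.8 = 0.2583

F = 0.258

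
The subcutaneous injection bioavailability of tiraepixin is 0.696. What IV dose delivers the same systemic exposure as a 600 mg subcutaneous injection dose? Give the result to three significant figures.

Systemic exposure from an extravascular dose = F × D_ev, so the equivalent IV dose is F × D_ev.
D_iv = F × D_ev = 0.696 × 600 = 417.6 mg

D_iv = 418 mg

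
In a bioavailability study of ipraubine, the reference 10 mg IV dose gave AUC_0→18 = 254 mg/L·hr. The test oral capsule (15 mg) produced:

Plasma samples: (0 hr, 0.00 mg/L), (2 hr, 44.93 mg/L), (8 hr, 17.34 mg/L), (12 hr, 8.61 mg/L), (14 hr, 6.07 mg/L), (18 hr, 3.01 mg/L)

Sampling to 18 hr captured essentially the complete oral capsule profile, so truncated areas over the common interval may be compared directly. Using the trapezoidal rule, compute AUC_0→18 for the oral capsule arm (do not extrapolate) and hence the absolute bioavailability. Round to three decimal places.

F = 0.831

Trapezoidal AUC_0→18 (oral capsule):
  [0→2]: (0.00+44.93)/2 × 2 = 44.93
  [2→8]: (44.93+17.34)/2 × 6 = 186.81
  [8→12]: (17.34+8.61)/2 × 4 = 51.9
  [12→14]: (8.61+6.07)/2 × 2 = 14.68
  [14→18]: (6.07+3.01)/2 × 4 = 18.16
  Sum = 316.48 mg/L·hr
F = (AUC_ev/D_ev)/(AUC_iv/D_iv) = (316.48/15)/(254/10) = 21.0987/25.4 = 0.8307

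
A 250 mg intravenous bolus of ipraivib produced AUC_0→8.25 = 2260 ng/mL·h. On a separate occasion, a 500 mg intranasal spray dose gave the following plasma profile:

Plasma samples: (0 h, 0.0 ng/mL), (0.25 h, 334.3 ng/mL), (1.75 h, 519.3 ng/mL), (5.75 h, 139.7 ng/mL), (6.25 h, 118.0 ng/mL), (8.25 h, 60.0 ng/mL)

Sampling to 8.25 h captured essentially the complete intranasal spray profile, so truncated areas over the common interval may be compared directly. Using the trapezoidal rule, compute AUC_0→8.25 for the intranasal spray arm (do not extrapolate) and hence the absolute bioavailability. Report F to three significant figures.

Trapezoidal AUC_0→8.25 (intranasal spray):
  [0→0.25]: (0.0+334.3)/2 × 0.25 = 41.7875
  [0.25→1.75]: (334.3+519.3)/2 × 1.5 = 640.2
  [1.75→5.75]: (519.3+139.7)/2 × 4 = 1318.0
  [5.75→6.25]: (139.7+118.0)/2 × 0.5 = 64.425
  [6.25→8.25]: (118.0+60.0)/2 × 2 = 178.0
  Sum = 2242.4125 ng/mL·h
F = (AUC_ev/D_ev)/(AUC_iv/D_iv) = (2242.4125/500)/(2260/250) = 4.484825/9.04 = 0.4961

F = 0.496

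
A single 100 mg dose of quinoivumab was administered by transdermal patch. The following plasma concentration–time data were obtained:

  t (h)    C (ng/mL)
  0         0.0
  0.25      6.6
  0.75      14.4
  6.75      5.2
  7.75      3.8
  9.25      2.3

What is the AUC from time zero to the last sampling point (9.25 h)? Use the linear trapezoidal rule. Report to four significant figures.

AUC = 73.95 ng/mL·h

Trapezoidal AUC_0→9.25:
  [0→0.25]: (0.0+6.6)/2 × 0.25 = 0.825
  [0.25→0.75]: (6.6+14.4)/2 × 0.5 = 5.25
  [0.75→6.75]: (14.4+5.2)/2 × 6 = 58.8
  [6.75→7.75]: (5.2+3.8)/2 × 1 = 4.5
  [7.75→9.25]: (3.8+2.3)/2 × 1.5 = 4.575
  Sum = 73.95 ng/mL·h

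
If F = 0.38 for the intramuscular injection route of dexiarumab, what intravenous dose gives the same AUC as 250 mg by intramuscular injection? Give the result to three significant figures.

Systemic exposure from an extravascular dose = F × D_ev, so the equivalent IV dose is F × D_ev.
D_iv = F × D_ev = 0.38 × 250 = 95 mg

D_iv = 95.0 mg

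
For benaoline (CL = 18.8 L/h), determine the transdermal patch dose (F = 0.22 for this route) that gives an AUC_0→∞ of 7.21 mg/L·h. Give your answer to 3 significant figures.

Dose = 616 mg

Dose = CL × AUC_0→∞ / F
     = 18.8 × 7.21 / 0.22 = 616.127 mg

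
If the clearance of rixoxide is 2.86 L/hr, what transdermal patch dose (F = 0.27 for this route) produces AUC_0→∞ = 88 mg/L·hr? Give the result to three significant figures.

Dose = CL × AUC_0→∞ / F
     = 2.86 × 88 / 0.27 = 932.148 mg

Dose = 932 mg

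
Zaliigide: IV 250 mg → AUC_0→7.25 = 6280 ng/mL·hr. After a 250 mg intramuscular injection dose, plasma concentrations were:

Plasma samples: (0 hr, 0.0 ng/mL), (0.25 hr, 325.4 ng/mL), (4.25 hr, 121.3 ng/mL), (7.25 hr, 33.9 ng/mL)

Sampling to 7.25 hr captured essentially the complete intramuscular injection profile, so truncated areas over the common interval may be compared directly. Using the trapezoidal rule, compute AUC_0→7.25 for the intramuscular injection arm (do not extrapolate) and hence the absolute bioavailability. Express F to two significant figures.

F = 0.19

Trapezoidal AUC_0→7.25 (intramuscular injection):
  [0→0.25]: (0.0+325.4)/2 × 0.25 = 40.675
  [0.25→4.25]: (325.4+121.3)/2 × 4 = 893.4
  [4.25→7.25]: (121.3+33.9)/2 × 3 = 232.8
  Sum = 1166.875 ng/mL·hr
F = (AUC_ev/D_ev)/(AUC_iv/D_iv) = (1166.875/250)/(6280/250) = 4.6675/25.12 = 0.1858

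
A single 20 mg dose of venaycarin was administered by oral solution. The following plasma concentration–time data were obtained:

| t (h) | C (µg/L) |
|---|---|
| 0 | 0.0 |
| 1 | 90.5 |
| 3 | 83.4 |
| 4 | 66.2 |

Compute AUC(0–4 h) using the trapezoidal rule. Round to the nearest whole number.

Trapezoidal AUC_0→4:
  [0→1]: (0.0+90.5)/2 × 1 = 45.25
  [1→3]: (90.5+83.4)/2 × 2 = 173.9
  [3→4]: (83.4+66.2)/2 × 1 = 74.8
  Sum = 293.95 µg/L·h

AUC = 294 µg/L·h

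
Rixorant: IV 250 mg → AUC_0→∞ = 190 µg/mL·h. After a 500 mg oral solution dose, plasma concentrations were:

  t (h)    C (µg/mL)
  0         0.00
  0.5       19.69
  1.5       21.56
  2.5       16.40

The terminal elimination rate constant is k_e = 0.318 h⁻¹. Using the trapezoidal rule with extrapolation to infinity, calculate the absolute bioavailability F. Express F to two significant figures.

F = 0.25

Trapezoidal AUC_0→2.5 (oral solution):
  [0→0.5]: (0.00+19.69)/2 × 0.5 = 4.9225
  [0.5→1.5]: (19.69+21.56)/2 × 1 = 20.625
  [1.5→2.5]: (21.56+16.40)/2 × 1 = 18.98
  Sum = 44.5275 µg/mL·h
Tail: C_last/k_e = 16.40/0.318 = 51.572
AUC_0→∞ (oral solution) = 44.5275 + 51.572 = 96.0995 µg/mL·h
F = (AUC_ev/D_ev)/(AUC_iv/D_iv) = (96.0995/500)/(190/250) = 0.192199/0.76 = 0.2529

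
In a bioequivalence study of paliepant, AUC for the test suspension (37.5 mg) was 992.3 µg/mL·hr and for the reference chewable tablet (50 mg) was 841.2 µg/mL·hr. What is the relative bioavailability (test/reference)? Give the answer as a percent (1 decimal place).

F_rel = (AUC_test/D_test) / (AUC_ref/D_ref)
      = (992.3/37.5) / (841.2/50)
      = 26.4613 / 16.824 = 1.5728 = 157.28%

F_rel = 157.3%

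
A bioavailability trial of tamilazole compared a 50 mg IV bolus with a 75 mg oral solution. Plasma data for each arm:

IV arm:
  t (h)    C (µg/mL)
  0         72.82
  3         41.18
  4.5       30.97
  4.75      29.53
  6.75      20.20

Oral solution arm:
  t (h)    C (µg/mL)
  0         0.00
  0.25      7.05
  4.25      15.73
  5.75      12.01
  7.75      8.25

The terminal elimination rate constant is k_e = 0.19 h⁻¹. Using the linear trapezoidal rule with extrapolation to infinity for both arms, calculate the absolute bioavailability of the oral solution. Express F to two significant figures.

F = 0.22

Trapezoidal AUC_0→6.75 (IV):
  [0→3]: (72.82+41.18)/2 × 3 = 171.0
  [3→4.5]: (41.18+30.97)/2 × 1.5 = 54.1125
  [4.5→4.75]: (30.97+29.53)/2 × 0.25 = 7.5625
  [4.75→6.75]: (29.53+20.20)/2 × 2 = 49.73
  Sum = 282.405 µg/mL·h
IV tail: 20.20/0.19 = 106.316; AUC_iv,0→∞ = 282.405 + 106.316 = 388.721 µg/mL·h
Trapezoidal AUC_0→7.75 (oral solution):
  [0→0.25]: (0.00+7.05)/2 × 0.25 = 0.88125
  [0.25→4.25]: (7.05+15.73)/2 × 4 = 45.56
  [4.25→5.75]: (15.73+12.01)/2 × 1.5 = 20.805
  [5.75→7.75]: (12.01+8.25)/2 × 2 = 20.26
  Sum = 87.50625 µg/mL·h
oral solution tail: 8.25/0.19 = 43.421; AUC_ev,0→∞ = 87.50625 + 43.421 = 130.92725 µg/mL·h
F = (AUC_ev/D_ev)/(AUC_iv/D_iv) = (130.92725/75)/(388.721/50) = 1.7457/7.77442 = 0.2245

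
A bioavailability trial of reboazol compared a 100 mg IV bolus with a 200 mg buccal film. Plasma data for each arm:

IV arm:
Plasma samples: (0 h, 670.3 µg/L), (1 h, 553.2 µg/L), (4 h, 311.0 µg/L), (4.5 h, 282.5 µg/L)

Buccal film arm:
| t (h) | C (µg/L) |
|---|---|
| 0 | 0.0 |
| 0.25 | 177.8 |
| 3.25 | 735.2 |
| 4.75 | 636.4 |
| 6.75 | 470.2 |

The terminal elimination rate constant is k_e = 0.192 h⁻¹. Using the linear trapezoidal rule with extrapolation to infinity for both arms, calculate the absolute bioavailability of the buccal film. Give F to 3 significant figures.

Trapezoidal AUC_0→4.5 (IV):
  [0→1]: (670.3+553.2)/2 × 1 = 611.75
  [1→4]: (553.2+311.0)/2 × 3 = 1296.3
  [4→4.5]: (311.0+282.5)/2 × 0.5 = 148.375
  Sum = 2056.425 µg/L·h
IV tail: 282.5/0.192 = 1471.354; AUC_iv,0→∞ = 2056.425 + 1471.354 = 3527.779 µg/L·h
Trapezoidal AUC_0→6.75 (buccal film):
  [0→0.25]: (0.0+177.8)/2 × 0.25 = 22.225
  [0.25→3.25]: (177.8+735.2)/2 × 3 = 1369.5
  [3.25→4.75]: (735.2+636.4)/2 × 1.5 = 1028.7
  [4.75→6.75]: (636.4+470.2)/2 × 2 = 1106.6
  Sum = 3527.025 µg/L·h
buccal film tail: 470.2/0.192 = 2448.958; AUC_ev,0→∞ = 3527.025 + 2448.958 = 5975.983 µg/L·h
F = (AUC_ev/D_ev)/(AUC_iv/D_iv) = (5975.983/200)/(3527.779/100) = 29.879915/35.27779 = 0.8470

F = 0.847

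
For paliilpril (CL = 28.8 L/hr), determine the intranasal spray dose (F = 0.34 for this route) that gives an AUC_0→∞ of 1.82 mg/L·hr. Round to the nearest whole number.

Dose = 154 mg

Dose = CL × AUC_0→∞ / F
     = 28.8 × 1.82 / 0.34 = 154.165 mg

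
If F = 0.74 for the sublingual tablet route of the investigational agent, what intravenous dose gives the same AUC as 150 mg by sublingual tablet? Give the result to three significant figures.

Systemic exposure from an extravascular dose = F × D_ev, so the equivalent IV dose is F × D_ev.
D_iv = F × D_ev = 0.74 × 150 = 111 mg

D_iv = 111 mg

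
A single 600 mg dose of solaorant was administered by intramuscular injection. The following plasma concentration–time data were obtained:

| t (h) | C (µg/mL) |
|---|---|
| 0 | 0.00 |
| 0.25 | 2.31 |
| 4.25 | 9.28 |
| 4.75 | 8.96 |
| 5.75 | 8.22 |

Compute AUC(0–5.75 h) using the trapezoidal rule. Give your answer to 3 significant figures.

AUC = 36.6 µg/mL·h

Trapezoidal AUC_0→5.75:
  [0→0.25]: (0.00+2.31)/2 × 0.25 = 0.28875
  [0.25→4.25]: (2.31+9.28)/2 × 4 = 23.18
  [4.25→4.75]: (9.28+8.96)/2 × 0.5 = 4.56
  [4.75→5.75]: (8.96+8.22)/2 × 1 = 8.59
  Sum = 36.61875 µg/mL·h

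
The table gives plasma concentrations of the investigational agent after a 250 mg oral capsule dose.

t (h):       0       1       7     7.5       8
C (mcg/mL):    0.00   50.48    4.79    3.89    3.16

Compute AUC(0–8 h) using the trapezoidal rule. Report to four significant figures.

AUC = 195.0 mcg/mL·h

Trapezoidal AUC_0→8:
  [0→1]: (0.00+50.48)/2 × 1 = 25.24
  [1→7]: (50.48+4.79)/2 × 6 = 165.81
  [7→7.5]: (4.79+3.89)/2 × 0.5 = 2.17
  [7.5→8]: (3.89+3.16)/2 × 0.5 = 1.7625
  Sum = 194.9825 mcg/mL·h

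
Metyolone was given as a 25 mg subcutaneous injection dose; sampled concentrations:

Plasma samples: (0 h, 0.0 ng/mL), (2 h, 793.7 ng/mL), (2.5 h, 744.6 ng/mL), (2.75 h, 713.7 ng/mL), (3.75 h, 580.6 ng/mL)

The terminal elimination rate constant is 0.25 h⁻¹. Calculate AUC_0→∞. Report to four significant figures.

Trapezoidal AUC_0→3.75:
  [0→2]: (0.0+793.7)/2 × 2 = 793.7
  [2→2.5]: (793.7+744.6)/2 × 0.5 = 384.575
  [2.5→2.75]: (744.6+713.7)/2 × 0.25 = 182.2875
  [2.75→3.75]: (713.7+580.6)/2 × 1 = 647.15
  Sum = 2007.7125 ng/mL·h
Extrapolated tail: C_last / k_e = 580.6 / 0.25 = 2322.400
AUC_0→∞ = 2007.7125 + 2322.400 = 4330.1125 ng/mL·h

AUC = 4330 ng/mL·h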